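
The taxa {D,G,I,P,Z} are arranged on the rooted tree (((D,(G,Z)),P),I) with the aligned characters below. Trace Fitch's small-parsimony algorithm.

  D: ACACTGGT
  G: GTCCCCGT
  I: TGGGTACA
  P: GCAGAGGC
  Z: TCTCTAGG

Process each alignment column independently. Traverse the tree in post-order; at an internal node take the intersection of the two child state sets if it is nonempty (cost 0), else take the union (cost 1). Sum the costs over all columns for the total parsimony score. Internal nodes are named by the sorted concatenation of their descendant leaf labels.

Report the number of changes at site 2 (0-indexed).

3

GZ@0: {G} ∪ {T} = {G,T} (union, +1)
DGZ@0: {A} ∪ {G,T} = {A,G,T} (union, +1)
DGPZ@0: {A,G,T} ∩ {G} = {G} (intersection, +0)
DGIPZ@0: {G} ∪ {T} = {G,T} (union, +1)
GZ@1: {T} ∪ {C} = {C,T} (union, +1)
DGZ@1: {C} ∩ {C,T} = {C} (intersection, +0)
DGPZ@1: {C} ∩ {C} = {C} (intersection, +0)
DGIPZ@1: {C} ∪ {G} = {C,G} (union, +1)
GZ@2: {C} ∪ {T} = {C,T} (union, +1)
DGZ@2: {A} ∪ {C,T} = {A,C,T} (union, +1)
DGPZ@2: {A,C,T} ∩ {A} = {A} (intersection, +0)
DGIPZ@2: {A} ∪ {G} = {A,G} (union, +1)
GZ@3: {C} ∩ {C} = {C} (intersection, +0)
DGZ@3: {C} ∩ {C} = {C} (intersection, +0)
DGPZ@3: {C} ∪ {G} = {C,G} (union, +1)
DGIPZ@3: {C,G} ∩ {G} = {G} (intersection, +0)
GZ@4: {C} ∪ {T} = {C,T} (union, +1)
DGZ@4: {T} ∩ {C,T} = {T} (intersection, +0)
DGPZ@4: {T} ∪ {A} = {A,T} (union, +1)
DGIPZ@4: {A,T} ∩ {T} = {T} (intersection, +0)
GZ@5: {C} ∪ {A} = {A,C} (union, +1)
DGZ@5: {G} ∪ {A,C} = {A,C,G} (union, +1)
DGPZ@5: {A,C,G} ∩ {G} = {G} (intersection, +0)
DGIPZ@5: {G} ∪ {A} = {A,G} (union, +1)
GZ@6: {G} ∩ {G} = {G} (intersection, +0)
DGZ@6: {G} ∩ {G} = {G} (intersection, +0)
DGPZ@6: {G} ∩ {G} = {G} (intersection, +0)
DGIPZ@6: {G} ∪ {C} = {C,G} (union, +1)
GZ@7: {T} ∪ {G} = {G,T} (union, +1)
DGZ@7: {T} ∩ {G,T} = {T} (intersection, +0)
DGPZ@7: {T} ∪ {C} = {C,T} (union, +1)
DGIPZ@7: {C,T} ∪ {A} = {A,C,T} (union, +1)
per-site changes: [3, 2, 3, 1, 2, 3, 1, 3]; total = 18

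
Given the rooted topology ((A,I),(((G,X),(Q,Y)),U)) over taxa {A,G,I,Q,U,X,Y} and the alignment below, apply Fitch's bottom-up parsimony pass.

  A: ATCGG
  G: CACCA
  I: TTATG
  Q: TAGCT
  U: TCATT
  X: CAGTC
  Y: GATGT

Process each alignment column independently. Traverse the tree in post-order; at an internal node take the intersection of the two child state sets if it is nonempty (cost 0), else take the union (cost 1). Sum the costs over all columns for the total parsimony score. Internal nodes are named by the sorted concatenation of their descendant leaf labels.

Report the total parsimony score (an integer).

site 0, node AI: A={A} ∪ I={T} → {A,T} (+1)
site 0, node GX: G={C} ∩ X={C} → {C} (+0)
site 0, node QY: Q={T} ∪ Y={G} → {G,T} (+1)
site 0, node GQXY: GX={C} ∪ QY={G,T} → {C,G,T} (+1)
site 0, node GQUXY: GQXY={C,G,T} ∩ U={T} → {T} (+0)
site 0, node AGIQUXY: AI={A,T} ∩ GQUXY={T} → {T} (+0)
site 1, node AI: A={T} ∩ I={T} → {T} (+0)
site 1, node GX: G={A} ∩ X={A} → {A} (+0)
site 1, node QY: Q={A} ∩ Y={A} → {A} (+0)
site 1, node GQXY: GX={A} ∩ QY={A} → {A} (+0)
site 1, node GQUXY: GQXY={A} ∪ U={C} → {A,C} (+1)
site 1, node AGIQUXY: AI={T} ∪ GQUXY={A,C} → {A,C,T} (+1)
site 2, node AI: A={C} ∪ I={A} → {A,C} (+1)
site 2, node GX: G={C} ∪ X={G} → {C,G} (+1)
site 2, node QY: Q={G} ∪ Y={T} → {G,T} (+1)
site 2, node GQXY: GX={C,G} ∩ QY={G,T} → {G} (+0)
site 2, node GQUXY: GQXY={G} ∪ U={A} → {A,G} (+1)
site 2, node AGIQUXY: AI={A,C} ∩ GQUXY={A,G} → {A} (+0)
site 3, node AI: A={G} ∪ I={T} → {G,T} (+1)
site 3, node GX: G={C} ∪ X={T} → {C,T} (+1)
site 3, node QY: Q={C} ∪ Y={G} → {C,G} (+1)
site 3, node GQXY: GX={C,T} ∩ QY={C,G} → {C} (+0)
site 3, node GQUXY: GQXY={C} ∪ U={T} → {C,T} (+1)
site 3, node AGIQUXY: AI={G,T} ∩ GQUXY={C,T} → {T} (+0)
site 4, node AI: A={G} ∩ I={G} → {G} (+0)
site 4, node GX: G={A} ∪ X={C} → {A,C} (+1)
site 4, node QY: Q={T} ∩ Y={T} → {T} (+0)
site 4, node GQXY: GX={A,C} ∪ QY={T} → {A,C,T} (+1)
site 4, node GQUXY: GQXY={A,C,T} ∩ U={T} → {T} (+0)
site 4, node AGIQUXY: AI={G} ∪ GQUXY={T} → {G,T} (+1)
per-site changes: [3, 2, 4, 4, 3]; total = 16

16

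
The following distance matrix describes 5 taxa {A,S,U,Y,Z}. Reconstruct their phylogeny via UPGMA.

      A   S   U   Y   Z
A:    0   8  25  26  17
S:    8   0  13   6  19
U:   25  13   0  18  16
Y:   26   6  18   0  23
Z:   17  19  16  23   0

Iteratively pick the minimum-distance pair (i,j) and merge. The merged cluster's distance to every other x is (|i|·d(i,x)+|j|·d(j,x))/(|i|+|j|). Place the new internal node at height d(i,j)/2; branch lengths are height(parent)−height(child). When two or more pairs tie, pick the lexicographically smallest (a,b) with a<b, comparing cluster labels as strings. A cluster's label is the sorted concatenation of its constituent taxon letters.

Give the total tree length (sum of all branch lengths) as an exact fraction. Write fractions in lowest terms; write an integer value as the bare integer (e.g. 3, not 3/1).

155/4

iteration 1: select S,Y (d=6); attach at lengths (3, 3); label the merged cluster SY
  updated: d(A,SY)=17, d(SY,U)=31/2, d(SY,Z)=21
iteration 2: select SY,U (d=31/2); attach at lengths (19/4, 31/4); label the merged cluster SUY
  updated: d(A,SUY)=59/3, d(SUY,Z)=58/3
iteration 3: select A,Z (d=17); attach at lengths (17/2, 17/2); label the merged cluster AZ
  updated: d(AZ,SUY)=39/2
iteration 4: select AZ,SUY (d=39/2); attach at lengths (5/4, 2); label the merged cluster ASUYZ
final tree: ((A:17/2,Z:17/2):5/4,((S:3,Y:3):19/4,U:31/4):2)
total length: 155/4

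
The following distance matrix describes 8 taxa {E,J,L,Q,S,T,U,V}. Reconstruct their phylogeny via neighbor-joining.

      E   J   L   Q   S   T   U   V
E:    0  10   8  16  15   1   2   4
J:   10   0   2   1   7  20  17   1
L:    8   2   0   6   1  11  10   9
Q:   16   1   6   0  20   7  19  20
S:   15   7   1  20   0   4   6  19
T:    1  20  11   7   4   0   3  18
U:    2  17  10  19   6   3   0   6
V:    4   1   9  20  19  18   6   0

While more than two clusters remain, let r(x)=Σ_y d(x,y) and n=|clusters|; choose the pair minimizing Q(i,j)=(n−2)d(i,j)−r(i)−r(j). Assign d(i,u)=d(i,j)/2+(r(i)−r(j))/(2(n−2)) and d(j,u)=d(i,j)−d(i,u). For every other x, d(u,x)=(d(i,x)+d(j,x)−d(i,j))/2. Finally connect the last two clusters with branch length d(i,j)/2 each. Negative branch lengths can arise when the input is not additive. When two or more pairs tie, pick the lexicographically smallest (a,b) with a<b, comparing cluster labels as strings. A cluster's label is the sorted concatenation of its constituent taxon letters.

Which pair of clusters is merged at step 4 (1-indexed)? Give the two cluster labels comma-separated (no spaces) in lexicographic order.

JLQS,V

1. join J+Q (d=1, Q=-141) ⇒ JQ; edges |J|=-25/12, |Q|=37/12
  updated: d(E,JQ)=25/2, d(JQ,L)=7/2, d(JQ,S)=13, d(JQ,T)=13, d(JQ,U)=35/2, d(JQ,V)=10
2. join L+S (d=1, Q=-191/2) ⇒ LS; edges |L|=-21/20, |S|=41/20
  updated: d(E,LS)=11, d(JQ,LS)=31/4, d(LS,T)=7, d(LS,U)=15/2, d(LS,V)=27/2
3. join JQ+LS (d=31/4, Q=-153/2) ⇒ JLQS; edges |JQ|=45/8, |LS|=17/8
  updated: d(E,JLQS)=63/8, d(JLQS,T)=49/8, d(JLQS,U)=69/8, d(JLQS,V)=63/8
4. join JLQS+V (d=63/8, Q=-171/4) ⇒ JLQSV; edges |JLQS|=73/24, |V|=29/6
  updated: d(E,JLQSV)=2, d(JLQSV,T)=65/8, d(JLQSV,U)=27/8
5. join E+T (d=1, Q=-121/8) ⇒ ET; edges |E|=-41/32, |T|=73/32
  updated: d(ET,JLQSV)=73/16, d(ET,U)=2
6. join ET+JLQSV (d=73/16, Q=-159/16) ⇒ EJLQSTV; edges |ET|=51/32, |JLQSV|=95/32
  updated: d(EJLQSTV,U)=13/32
7. join EJLQSTV+U (d=13/32) ⇒ EJLQSTUV; edges |EJLQSTV|=13/64, |U|=13/64
final tree: (((E:-41/32,T:73/32):51/32,(((J:-25/12,Q:37/12):45/8,(L:-21/20,S:41/20):17/8):73/24,V:29/6):95/32):13/64,U:13/64)
total length: 755/32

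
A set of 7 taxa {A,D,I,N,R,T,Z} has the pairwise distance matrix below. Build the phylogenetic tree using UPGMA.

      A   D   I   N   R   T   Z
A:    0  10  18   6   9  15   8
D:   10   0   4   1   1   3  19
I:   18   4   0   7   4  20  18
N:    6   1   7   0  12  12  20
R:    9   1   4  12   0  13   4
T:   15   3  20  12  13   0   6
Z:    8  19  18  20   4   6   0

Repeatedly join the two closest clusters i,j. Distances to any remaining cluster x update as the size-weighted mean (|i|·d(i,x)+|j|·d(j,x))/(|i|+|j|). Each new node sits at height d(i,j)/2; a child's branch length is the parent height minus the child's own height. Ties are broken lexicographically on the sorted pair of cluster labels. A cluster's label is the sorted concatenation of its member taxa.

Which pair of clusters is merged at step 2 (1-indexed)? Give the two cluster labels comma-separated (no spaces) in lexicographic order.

iteration 1: select D,N (d=1); attach at lengths (1/2, 1/2); label the merged cluster DN
  updated: d(A,DN)=8, d(DN,I)=11/2, d(DN,R)=13/2, d(DN,T)=15/2, d(DN,Z)=39/2
iteration 2: select I,R (d=4); attach at lengths (2, 2); label the merged cluster IR
  updated: d(A,IR)=27/2, d(DN,IR)=6, d(IR,T)=33/2, d(IR,Z)=11
iteration 3: select DN,IR (d=6); attach at lengths (5/2, 1); label the merged cluster DINR
  updated: d(A,DINR)=43/4, d(DINR,T)=12, d(DINR,Z)=61/4
iteration 4: select T,Z (d=6); attach at lengths (3, 3); label the merged cluster TZ
  updated: d(A,TZ)=23/2, d(DINR,TZ)=109/8
iteration 5: select A,DINR (d=43/4); attach at lengths (43/8, 19/8); label the merged cluster ADINR
  updated: d(ADINR,TZ)=66/5
iteration 6: select ADINR,TZ (d=66/5); attach at lengths (49/40, 18/5); label the merged cluster ADINRTZ
final tree: ((A:43/8,((D:1/2,N:1/2):5/2,(I:2,R:2):1):19/8):49/40,(T:3,Z:3):18/5)
total length: 1083/40

I,R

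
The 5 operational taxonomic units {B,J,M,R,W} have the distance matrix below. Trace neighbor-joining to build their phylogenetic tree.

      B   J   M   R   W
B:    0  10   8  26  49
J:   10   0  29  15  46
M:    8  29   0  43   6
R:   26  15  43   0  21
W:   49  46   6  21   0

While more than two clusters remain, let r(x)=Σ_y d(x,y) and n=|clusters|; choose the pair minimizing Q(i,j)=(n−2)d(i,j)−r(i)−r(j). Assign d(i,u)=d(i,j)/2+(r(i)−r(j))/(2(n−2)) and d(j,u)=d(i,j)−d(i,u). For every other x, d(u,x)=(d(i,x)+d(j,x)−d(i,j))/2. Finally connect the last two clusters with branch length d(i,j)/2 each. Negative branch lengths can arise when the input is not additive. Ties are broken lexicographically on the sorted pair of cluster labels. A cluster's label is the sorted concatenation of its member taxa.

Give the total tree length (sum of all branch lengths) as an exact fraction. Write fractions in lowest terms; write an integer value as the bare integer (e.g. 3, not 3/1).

203/4

iteration 1: select M,W (d=6, Q=-190); attach at lengths (-3, 9); label the merged cluster MW
  updated: d(B,MW)=51/2, d(J,MW)=69/2, d(MW,R)=29
iteration 2: select B,J (d=10, Q=-101); attach at lengths (11/2, 9/2); label the merged cluster BJ
  updated: d(BJ,MW)=25, d(BJ,R)=31/2
iteration 3: select BJ,MW (d=25, Q=-139/2); attach at lengths (23/4, 77/4); label the merged cluster BJMW
  updated: d(BJMW,R)=39/4
iteration 4: select BJMW,R (d=39/4); attach at lengths (39/8, 39/8); label the merged cluster BJMRW
final tree: (((B:11/2,J:9/2):23/4,(M:-3,W:9):77/4):39/8,R:39/8)
total length: 203/4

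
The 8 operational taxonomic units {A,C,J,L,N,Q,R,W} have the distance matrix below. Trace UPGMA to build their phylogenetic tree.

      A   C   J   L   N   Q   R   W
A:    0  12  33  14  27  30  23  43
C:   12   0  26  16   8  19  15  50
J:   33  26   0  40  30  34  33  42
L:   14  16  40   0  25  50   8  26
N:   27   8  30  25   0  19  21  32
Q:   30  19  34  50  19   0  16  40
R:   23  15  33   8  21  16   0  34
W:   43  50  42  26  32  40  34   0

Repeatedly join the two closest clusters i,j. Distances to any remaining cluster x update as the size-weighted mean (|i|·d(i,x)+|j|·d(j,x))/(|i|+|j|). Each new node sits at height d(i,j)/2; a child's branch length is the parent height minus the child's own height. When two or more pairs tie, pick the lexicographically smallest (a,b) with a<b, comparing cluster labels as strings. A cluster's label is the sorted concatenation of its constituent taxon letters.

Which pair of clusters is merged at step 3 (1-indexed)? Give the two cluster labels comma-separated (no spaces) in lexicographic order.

1. join C+N (d=8) ⇒ CN; edges |C|=4, |N|=4
  updated: d(A,CN)=39/2, d(CN,J)=28, d(CN,L)=41/2, d(CN,Q)=19, d(CN,R)=18, d(CN,W)=41
2. join L+R (d=8) ⇒ LR; edges |L|=4, |R|=4
  updated: d(A,LR)=37/2, d(CN,LR)=77/4, d(J,LR)=73/2, d(LR,Q)=33, d(LR,W)=30
3. join A+LR (d=37/2) ⇒ ALR; edges |A|=37/4, |LR|=21/4
  updated: d(ALR,CN)=58/3, d(ALR,J)=106/3, d(ALR,Q)=32, d(ALR,W)=103/3
4. join CN+Q (d=19) ⇒ CNQ; edges |CN|=11/2, |Q|=19/2
  updated: d(ALR,CNQ)=212/9, d(CNQ,J)=30, d(CNQ,W)=122/3
5. join ALR+CNQ (d=212/9) ⇒ ACLNQR; edges |ALR|=91/36, |CNQ|=41/18
  updated: d(ACLNQR,J)=98/3, d(ACLNQR,W)=75/2
6. join ACLNQR+J (d=98/3) ⇒ ACJLNQR; edges |ACLNQR|=41/9, |J|=49/3
  updated: d(ACJLNQR,W)=267/7
7. join ACJLNQR+W (d=267/7) ⇒ ACJLNQRW; edges |ACJLNQR|=115/42, |W|=267/14
final tree: ((((A:37/4,(L:4,R:4):21/4):91/36,((C:4,N:4):11/2,Q:19/2):41/18):41/9,J:49/3):115/42,W:267/14)
total length: 23437/252

A,LR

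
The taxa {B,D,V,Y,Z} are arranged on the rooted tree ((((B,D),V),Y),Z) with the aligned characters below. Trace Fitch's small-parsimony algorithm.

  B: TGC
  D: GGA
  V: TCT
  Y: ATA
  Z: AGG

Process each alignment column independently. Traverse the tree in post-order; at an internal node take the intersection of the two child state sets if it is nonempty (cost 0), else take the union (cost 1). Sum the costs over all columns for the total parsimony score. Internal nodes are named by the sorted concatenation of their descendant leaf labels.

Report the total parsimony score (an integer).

7

[col 0] BD: children B:{T}, D:{G} ∪→ {G,T}; cost 1
[col 0] BDV: children BD:{G,T}, V:{T} ∩→ {T}; cost 0
[col 0] BDVY: children BDV:{T}, Y:{A} ∪→ {A,T}; cost 1
[col 0] BDVYZ: children BDVY:{A,T}, Z:{A} ∩→ {A}; cost 0
[col 1] BD: children B:{G}, D:{G} ∩→ {G}; cost 0
[col 1] BDV: children BD:{G}, V:{C} ∪→ {C,G}; cost 1
[col 1] BDVY: children BDV:{C,G}, Y:{T} ∪→ {C,G,T}; cost 1
[col 1] BDVYZ: children BDVY:{C,G,T}, Z:{G} ∩→ {G}; cost 0
[col 2] BD: children B:{C}, D:{A} ∪→ {A,C}; cost 1
[col 2] BDV: children BD:{A,C}, V:{T} ∪→ {A,C,T}; cost 1
[col 2] BDVY: children BDV:{A,C,T}, Y:{A} ∩→ {A}; cost 0
[col 2] BDVYZ: children BDVY:{A}, Z:{G} ∪→ {A,G}; cost 1
per-site changes: [2, 2, 3]; total = 7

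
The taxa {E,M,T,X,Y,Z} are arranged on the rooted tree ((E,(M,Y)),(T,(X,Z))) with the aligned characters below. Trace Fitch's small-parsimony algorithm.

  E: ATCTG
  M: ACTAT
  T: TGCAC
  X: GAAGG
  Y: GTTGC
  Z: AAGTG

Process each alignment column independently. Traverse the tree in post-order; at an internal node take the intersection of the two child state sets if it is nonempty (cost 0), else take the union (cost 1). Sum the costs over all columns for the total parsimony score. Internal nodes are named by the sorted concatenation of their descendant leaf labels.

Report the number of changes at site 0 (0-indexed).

MY@0: {A} ∪ {G} = {A,G} (union, +1)
EMY@0: {A} ∩ {A,G} = {A} (intersection, +0)
XZ@0: {G} ∪ {A} = {A,G} (union, +1)
TXZ@0: {T} ∪ {A,G} = {A,G,T} (union, +1)
EMTXYZ@0: {A} ∩ {A,G,T} = {A} (intersection, +0)
MY@1: {C} ∪ {T} = {C,T} (union, +1)
EMY@1: {T} ∩ {C,T} = {T} (intersection, +0)
XZ@1: {A} ∩ {A} = {A} (intersection, +0)
TXZ@1: {G} ∪ {A} = {A,G} (union, +1)
EMTXYZ@1: {T} ∪ {A,G} = {A,G,T} (union, +1)
MY@2: {T} ∩ {T} = {T} (intersection, +0)
EMY@2: {C} ∪ {T} = {C,T} (union, +1)
XZ@2: {A} ∪ {G} = {A,G} (union, +1)
TXZ@2: {C} ∪ {A,G} = {A,C,G} (union, +1)
EMTXYZ@2: {C,T} ∩ {A,C,G} = {C} (intersection, +0)
MY@3: {A} ∪ {G} = {A,G} (union, +1)
EMY@3: {T} ∪ {A,G} = {A,G,T} (union, +1)
XZ@3: {G} ∪ {T} = {G,T} (union, +1)
TXZ@3: {A} ∪ {G,T} = {A,G,T} (union, +1)
EMTXYZ@3: {A,G,T} ∩ {A,G,T} = {A,G,T} (intersection, +0)
MY@4: {T} ∪ {C} = {C,T} (union, +1)
EMY@4: {G} ∪ {C,T} = {C,G,T} (union, +1)
XZ@4: {G} ∩ {G} = {G} (intersection, +0)
TXZ@4: {C} ∪ {G} = {C,G} (union, +1)
EMTXYZ@4: {C,G,T} ∩ {C,G} = {C,G} (intersection, +0)
per-site changes: [3, 3, 3, 4, 3]; total = 16

3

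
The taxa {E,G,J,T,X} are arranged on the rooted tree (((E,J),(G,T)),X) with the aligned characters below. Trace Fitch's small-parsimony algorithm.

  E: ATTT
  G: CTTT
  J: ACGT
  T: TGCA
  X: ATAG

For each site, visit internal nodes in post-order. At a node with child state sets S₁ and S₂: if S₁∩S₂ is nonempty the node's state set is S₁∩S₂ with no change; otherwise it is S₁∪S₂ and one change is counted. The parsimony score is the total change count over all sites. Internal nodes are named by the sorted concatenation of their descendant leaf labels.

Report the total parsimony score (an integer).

9

[col 0] EJ: children E:{A}, J:{A} ∩→ {A}; cost 0
[col 0] GT: children G:{C}, T:{T} ∪→ {C,T}; cost 1
[col 0] EGJT: children EJ:{A}, GT:{C,T} ∪→ {A,C,T}; cost 1
[col 0] EGJTX: children EGJT:{A,C,T}, X:{A} ∩→ {A}; cost 0
[col 1] EJ: children E:{T}, J:{C} ∪→ {C,T}; cost 1
[col 1] GT: children G:{T}, T:{G} ∪→ {G,T}; cost 1
[col 1] EGJT: children EJ:{C,T}, GT:{G,T} ∩→ {T}; cost 0
[col 1] EGJTX: children EGJT:{T}, X:{T} ∩→ {T}; cost 0
[col 2] EJ: children E:{T}, J:{G} ∪→ {G,T}; cost 1
[col 2] GT: children G:{T}, T:{C} ∪→ {C,T}; cost 1
[col 2] EGJT: children EJ:{G,T}, GT:{C,T} ∩→ {T}; cost 0
[col 2] EGJTX: children EGJT:{T}, X:{A} ∪→ {A,T}; cost 1
[col 3] EJ: children E:{T}, J:{T} ∩→ {T}; cost 0
[col 3] GT: children G:{T}, T:{A} ∪→ {A,T}; cost 1
[col 3] EGJT: children EJ:{T}, GT:{A,T} ∩→ {T}; cost 0
[col 3] EGJTX: children EGJT:{T}, X:{G} ∪→ {G,T}; cost 1
per-site changes: [2, 2, 3, 2]; total = 9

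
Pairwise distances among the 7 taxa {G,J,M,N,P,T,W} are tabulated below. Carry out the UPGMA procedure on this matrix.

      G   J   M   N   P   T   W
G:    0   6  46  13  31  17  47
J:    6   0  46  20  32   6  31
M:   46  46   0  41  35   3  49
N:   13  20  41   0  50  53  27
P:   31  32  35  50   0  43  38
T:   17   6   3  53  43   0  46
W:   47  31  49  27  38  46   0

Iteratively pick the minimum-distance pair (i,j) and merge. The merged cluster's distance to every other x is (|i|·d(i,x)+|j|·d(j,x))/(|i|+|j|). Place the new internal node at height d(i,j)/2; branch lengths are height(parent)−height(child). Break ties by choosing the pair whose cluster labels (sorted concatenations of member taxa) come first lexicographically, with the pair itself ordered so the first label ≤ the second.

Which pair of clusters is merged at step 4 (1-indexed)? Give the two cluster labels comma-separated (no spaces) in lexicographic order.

1. join M+T (d=3) ⇒ MT; edges |M|=3/2, |T|=3/2
  updated: d(G,MT)=63/2, d(J,MT)=26, d(MT,N)=47, d(MT,P)=39, d(MT,W)=95/2
2. join G+J (d=6) ⇒ GJ; edges |G|=3, |J|=3
  updated: d(GJ,MT)=115/4, d(GJ,N)=33/2, d(GJ,P)=63/2, d(GJ,W)=39
3. join GJ+N (d=33/2) ⇒ GJN; edges |GJ|=21/4, |N|=33/4
  updated: d(GJN,MT)=209/6, d(GJN,P)=113/3, d(GJN,W)=35
4. join GJN+MT (d=209/6) ⇒ GJMNT; edges |GJN|=55/6, |MT|=191/12
  updated: d(GJMNT,P)=191/5, d(GJMNT,W)=40
5. join P+W (d=38) ⇒ PW; edges |P|=19, |W|=19
  updated: d(GJMNT,PW)=391/10
6. join GJMNT+PW (d=391/10) ⇒ GJMNPTW; edges |GJMNT|=32/15, |PW|=11/20
final tree: ((((G:3,J:3):21/4,N:33/4):55/6,(M:3/2,T:3/2):191/12):32/15,(P:19,W:19):11/20)
total length: 1324/15

GJN,MT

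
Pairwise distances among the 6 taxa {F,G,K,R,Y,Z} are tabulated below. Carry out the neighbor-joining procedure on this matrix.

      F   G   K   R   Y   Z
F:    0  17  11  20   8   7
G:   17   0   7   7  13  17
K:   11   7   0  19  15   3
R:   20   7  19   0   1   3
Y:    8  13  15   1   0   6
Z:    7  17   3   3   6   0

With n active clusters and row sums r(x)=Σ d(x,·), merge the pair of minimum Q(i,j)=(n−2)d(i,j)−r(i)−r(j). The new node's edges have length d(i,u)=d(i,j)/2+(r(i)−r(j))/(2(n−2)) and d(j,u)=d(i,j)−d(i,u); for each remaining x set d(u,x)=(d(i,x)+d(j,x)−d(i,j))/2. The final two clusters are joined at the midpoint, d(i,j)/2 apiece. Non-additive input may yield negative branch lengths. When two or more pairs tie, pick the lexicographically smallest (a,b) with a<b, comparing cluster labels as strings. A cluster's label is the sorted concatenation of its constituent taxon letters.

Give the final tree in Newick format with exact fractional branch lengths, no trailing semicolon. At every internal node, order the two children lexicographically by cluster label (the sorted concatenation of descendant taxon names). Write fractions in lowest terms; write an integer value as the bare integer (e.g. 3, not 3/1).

(((F:51/8,(G:17/3,K:4/3):33/8):15/8,(R:11/8,Y:-3/8):35/8):-3/16,Z:-3/16)

1. join R+Y (d=1, Q=-89) ⇒ RY; edges |R|=11/8, |Y|=-3/8
  updated: d(F,RY)=27/2, d(G,RY)=19/2, d(K,RY)=33/2, d(RY,Z)=4
2. join G+K (d=7, Q=-67) ⇒ GK; edges |G|=17/3, |K|=4/3
  updated: d(F,GK)=21/2, d(GK,RY)=19/2, d(GK,Z)=13/2
3. join F+GK (d=21/2, Q=-73/2) ⇒ FGK; edges |F|=51/8, |GK|=33/8
  updated: d(FGK,RY)=25/4, d(FGK,Z)=3/2
4. join FGK+RY (d=25/4, Q=-47/4) ⇒ FGKRY; edges |FGK|=15/8, |RY|=35/8
  updated: d(FGKRY,Z)=-3/8
5. join FGKRY+Z (d=-3/8) ⇒ FGKRYZ; edges |FGKRY|=-3/16, |Z|=-3/16
final tree: (((F:51/8,(G:17/3,K:4/3):33/8):15/8,(R:11/8,Y:-3/8):35/8):-3/16,Z:-3/16)
total length: 195/8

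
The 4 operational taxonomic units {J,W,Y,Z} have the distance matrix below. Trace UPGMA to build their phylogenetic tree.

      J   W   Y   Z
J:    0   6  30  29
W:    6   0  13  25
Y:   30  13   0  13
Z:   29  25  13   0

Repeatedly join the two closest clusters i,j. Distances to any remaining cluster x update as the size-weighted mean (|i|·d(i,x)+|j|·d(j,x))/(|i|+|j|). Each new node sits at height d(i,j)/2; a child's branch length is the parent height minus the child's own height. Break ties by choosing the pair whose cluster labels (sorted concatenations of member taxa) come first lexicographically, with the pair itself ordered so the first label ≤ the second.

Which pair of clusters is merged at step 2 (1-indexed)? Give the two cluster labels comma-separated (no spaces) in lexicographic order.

iteration 1: select J,W (d=6); attach at lengths (3, 3); label the merged cluster JW
  updated: d(JW,Y)=43/2, d(JW,Z)=27
iteration 2: select Y,Z (d=13); attach at lengths (13/2, 13/2); label the merged cluster YZ
  updated: d(JW,YZ)=97/4
iteration 3: select JW,YZ (d=97/4); attach at lengths (73/8, 45/8); label the merged cluster JWYZ
final tree: ((J:3,W:3):73/8,(Y:13/2,Z:13/2):45/8)
total length: 135/4

Y,Z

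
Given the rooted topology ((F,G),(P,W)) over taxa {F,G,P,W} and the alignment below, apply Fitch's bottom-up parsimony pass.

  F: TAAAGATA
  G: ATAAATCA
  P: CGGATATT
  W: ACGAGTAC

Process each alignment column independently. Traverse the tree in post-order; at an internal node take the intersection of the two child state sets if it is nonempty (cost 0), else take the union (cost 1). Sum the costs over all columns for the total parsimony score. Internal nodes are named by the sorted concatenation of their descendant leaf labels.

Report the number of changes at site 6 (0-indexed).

2

FG@0: {T} ∪ {A} = {A,T} (union, +1)
PW@0: {C} ∪ {A} = {A,C} (union, +1)
FGPW@0: {A,T} ∩ {A,C} = {A} (intersection, +0)
FG@1: {A} ∪ {T} = {A,T} (union, +1)
PW@1: {G} ∪ {C} = {C,G} (union, +1)
FGPW@1: {A,T} ∪ {C,G} = {A,C,G,T} (union, +1)
FG@2: {A} ∩ {A} = {A} (intersection, +0)
PW@2: {G} ∩ {G} = {G} (intersection, +0)
FGPW@2: {A} ∪ {G} = {A,G} (union, +1)
FG@3: {A} ∩ {A} = {A} (intersection, +0)
PW@3: {A} ∩ {A} = {A} (intersection, +0)
FGPW@3: {A} ∩ {A} = {A} (intersection, +0)
FG@4: {G} ∪ {A} = {A,G} (union, +1)
PW@4: {T} ∪ {G} = {G,T} (union, +1)
FGPW@4: {A,G} ∩ {G,T} = {G} (intersection, +0)
FG@5: {A} ∪ {T} = {A,T} (union, +1)
PW@5: {A} ∪ {T} = {A,T} (union, +1)
FGPW@5: {A,T} ∩ {A,T} = {A,T} (intersection, +0)
FG@6: {T} ∪ {C} = {C,T} (union, +1)
PW@6: {T} ∪ {A} = {A,T} (union, +1)
FGPW@6: {C,T} ∩ {A,T} = {T} (intersection, +0)
FG@7: {A} ∩ {A} = {A} (intersection, +0)
PW@7: {T} ∪ {C} = {C,T} (union, +1)
FGPW@7: {A} ∪ {C,T} = {A,C,T} (union, +1)
per-site changes: [2, 3, 1, 0, 2, 2, 2, 2]; total = 14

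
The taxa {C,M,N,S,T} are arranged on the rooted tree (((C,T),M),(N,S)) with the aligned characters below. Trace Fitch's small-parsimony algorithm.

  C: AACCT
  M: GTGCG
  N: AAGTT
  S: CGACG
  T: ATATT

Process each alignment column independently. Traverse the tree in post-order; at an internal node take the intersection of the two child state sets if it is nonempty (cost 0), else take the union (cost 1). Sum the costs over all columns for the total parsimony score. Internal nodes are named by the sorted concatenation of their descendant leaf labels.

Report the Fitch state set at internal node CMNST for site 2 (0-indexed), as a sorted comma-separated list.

[col 0] CT: children C:{A}, T:{A} ∩→ {A}; cost 0
[col 0] CMT: children CT:{A}, M:{G} ∪→ {A,G}; cost 1
[col 0] NS: children N:{A}, S:{C} ∪→ {A,C}; cost 1
[col 0] CMNST: children CMT:{A,G}, NS:{A,C} ∩→ {A}; cost 0
[col 1] CT: children C:{A}, T:{T} ∪→ {A,T}; cost 1
[col 1] CMT: children CT:{A,T}, M:{T} ∩→ {T}; cost 0
[col 1] NS: children N:{A}, S:{G} ∪→ {A,G}; cost 1
[col 1] CMNST: children CMT:{T}, NS:{A,G} ∪→ {A,G,T}; cost 1
[col 2] CT: children C:{C}, T:{A} ∪→ {A,C}; cost 1
[col 2] CMT: children CT:{A,C}, M:{G} ∪→ {A,C,G}; cost 1
[col 2] NS: children N:{G}, S:{A} ∪→ {A,G}; cost 1
[col 2] CMNST: children CMT:{A,C,G}, NS:{A,G} ∩→ {A,G}; cost 0
[col 3] CT: children C:{C}, T:{T} ∪→ {C,T}; cost 1
[col 3] CMT: children CT:{C,T}, M:{C} ∩→ {C}; cost 0
[col 3] NS: children N:{T}, S:{C} ∪→ {C,T}; cost 1
[col 3] CMNST: children CMT:{C}, NS:{C,T} ∩→ {C}; cost 0
[col 4] CT: children C:{T}, T:{T} ∩→ {T}; cost 0
[col 4] CMT: children CT:{T}, M:{G} ∪→ {G,T}; cost 1
[col 4] NS: children N:{T}, S:{G} ∪→ {G,T}; cost 1
[col 4] CMNST: children CMT:{G,T}, NS:{G,T} ∩→ {G,T}; cost 0
per-site changes: [2, 3, 3, 2, 2]; total = 12

A,G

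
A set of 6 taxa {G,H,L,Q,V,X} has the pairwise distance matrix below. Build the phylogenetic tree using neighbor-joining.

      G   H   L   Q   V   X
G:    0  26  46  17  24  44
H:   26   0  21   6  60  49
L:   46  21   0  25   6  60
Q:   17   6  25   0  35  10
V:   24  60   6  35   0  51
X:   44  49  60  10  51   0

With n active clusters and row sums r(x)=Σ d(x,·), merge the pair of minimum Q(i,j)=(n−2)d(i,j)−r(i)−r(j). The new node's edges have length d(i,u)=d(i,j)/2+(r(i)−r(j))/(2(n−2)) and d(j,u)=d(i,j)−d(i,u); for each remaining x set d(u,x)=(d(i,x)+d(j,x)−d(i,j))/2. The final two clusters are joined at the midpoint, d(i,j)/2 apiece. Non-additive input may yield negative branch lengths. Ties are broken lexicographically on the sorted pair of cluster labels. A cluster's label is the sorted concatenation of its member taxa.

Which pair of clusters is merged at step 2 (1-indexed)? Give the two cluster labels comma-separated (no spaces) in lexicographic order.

1. join L+V (d=6, Q=-310) ⇒ LV; edges |L|=3/4, |V|=21/4
  updated: d(G,LV)=32, d(H,LV)=75/2, d(LV,Q)=27, d(LV,X)=105/2
2. join Q+X (d=10, Q=-371/2) ⇒ QX; edges |Q|=-131/12, |X|=251/12
  updated: d(G,QX)=51/2, d(H,QX)=45/2, d(LV,QX)=139/4
3. join G+LV (d=32, Q=-495/4) ⇒ GLV; edges |G|=173/16, |LV|=339/16
  updated: d(GLV,H)=63/4, d(GLV,QX)=113/8
4. join GLV+H (d=63/4, Q=-419/8) ⇒ GHLV; edges |GLV|=59/16, |H|=193/16
  updated: d(GHLV,QX)=167/16
5. join GHLV+QX (d=167/16) ⇒ GHLQVX; edges |GHLV|=167/32, |QX|=167/32
final tree: (((G:173/16,(L:3/4,V:21/4):339/16):59/16,H:193/16):167/32,(Q:-131/12,X:251/12):167/32)
total length: 1187/16

Q,X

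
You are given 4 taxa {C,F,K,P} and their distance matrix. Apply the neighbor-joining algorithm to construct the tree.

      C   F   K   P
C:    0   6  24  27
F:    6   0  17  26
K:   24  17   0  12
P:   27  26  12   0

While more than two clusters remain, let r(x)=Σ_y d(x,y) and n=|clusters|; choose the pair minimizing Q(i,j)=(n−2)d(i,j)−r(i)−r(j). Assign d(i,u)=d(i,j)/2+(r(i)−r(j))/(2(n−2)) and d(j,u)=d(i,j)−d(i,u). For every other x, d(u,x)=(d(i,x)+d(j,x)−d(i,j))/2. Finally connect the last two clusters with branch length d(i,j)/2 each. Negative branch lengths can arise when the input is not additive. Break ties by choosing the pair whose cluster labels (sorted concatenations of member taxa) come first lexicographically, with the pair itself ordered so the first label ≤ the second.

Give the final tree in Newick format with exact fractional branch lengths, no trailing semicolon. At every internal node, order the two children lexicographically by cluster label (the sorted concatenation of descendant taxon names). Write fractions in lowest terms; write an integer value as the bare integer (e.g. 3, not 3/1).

iteration 1: select C,F (d=6, Q=-94); attach at lengths (5, 1); label the merged cluster CF
  updated: d(CF,K)=35/2, d(CF,P)=47/2
iteration 2: select CF,K (d=35/2, Q=-53); attach at lengths (29/2, 3); label the merged cluster CFK
  updated: d(CFK,P)=9
iteration 3: select CFK,P (d=9); attach at lengths (9/2, 9/2); label the merged cluster CFKP
final tree: (((C:5,F:1):29/2,K:3):9/2,P:9/2)
total length: 65/2

(((C:5,F:1):29/2,K:3):9/2,P:9/2)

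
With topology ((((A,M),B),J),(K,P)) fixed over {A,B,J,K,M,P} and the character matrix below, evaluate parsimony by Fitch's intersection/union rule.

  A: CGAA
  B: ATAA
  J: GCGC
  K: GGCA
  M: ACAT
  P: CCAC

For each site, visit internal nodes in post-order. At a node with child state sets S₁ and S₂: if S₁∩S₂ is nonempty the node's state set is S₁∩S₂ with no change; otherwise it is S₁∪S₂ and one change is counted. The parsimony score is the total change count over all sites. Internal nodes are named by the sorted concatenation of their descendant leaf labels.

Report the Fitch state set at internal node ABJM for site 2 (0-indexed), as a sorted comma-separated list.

AM@0: {C} ∪ {A} = {A,C} (union, +1)
ABM@0: {A,C} ∩ {A} = {A} (intersection, +0)
ABJM@0: {A} ∪ {G} = {A,G} (union, +1)
KP@0: {G} ∪ {C} = {C,G} (union, +1)
ABJKMP@0: {A,G} ∩ {C,G} = {G} (intersection, +0)
AM@1: {G} ∪ {C} = {C,G} (union, +1)
ABM@1: {C,G} ∪ {T} = {C,G,T} (union, +1)
ABJM@1: {C,G,T} ∩ {C} = {C} (intersection, +0)
KP@1: {G} ∪ {C} = {C,G} (union, +1)
ABJKMP@1: {C} ∩ {C,G} = {C} (intersection, +0)
AM@2: {A} ∩ {A} = {A} (intersection, +0)
ABM@2: {A} ∩ {A} = {A} (intersection, +0)
ABJM@2: {A} ∪ {G} = {A,G} (union, +1)
KP@2: {C} ∪ {A} = {A,C} (union, +1)
ABJKMP@2: {A,G} ∩ {A,C} = {A} (intersection, +0)
AM@3: {A} ∪ {T} = {A,T} (union, +1)
ABM@3: {A,T} ∩ {A} = {A} (intersection, +0)
ABJM@3: {A} ∪ {C} = {A,C} (union, +1)
KP@3: {A} ∪ {C} = {A,C} (union, +1)
ABJKMP@3: {A,C} ∩ {A,C} = {A,C} (intersection, +0)
per-site changes: [3, 3, 2, 3]; total = 11

A,G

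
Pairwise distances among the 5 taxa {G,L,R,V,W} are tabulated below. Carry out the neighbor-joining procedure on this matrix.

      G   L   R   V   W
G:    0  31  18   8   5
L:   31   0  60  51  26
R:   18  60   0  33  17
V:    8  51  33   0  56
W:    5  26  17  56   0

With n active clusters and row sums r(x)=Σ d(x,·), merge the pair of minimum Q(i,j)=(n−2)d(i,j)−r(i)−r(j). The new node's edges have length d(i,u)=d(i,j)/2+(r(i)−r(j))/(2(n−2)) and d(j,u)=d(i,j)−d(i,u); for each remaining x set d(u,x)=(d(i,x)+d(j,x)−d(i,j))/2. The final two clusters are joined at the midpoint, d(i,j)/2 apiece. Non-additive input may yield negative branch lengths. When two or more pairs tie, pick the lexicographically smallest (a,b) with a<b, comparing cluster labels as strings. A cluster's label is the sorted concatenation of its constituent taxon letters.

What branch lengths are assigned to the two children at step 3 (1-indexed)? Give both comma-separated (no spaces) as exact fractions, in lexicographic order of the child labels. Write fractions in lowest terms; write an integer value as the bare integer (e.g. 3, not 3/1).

1. join L+W (d=26, Q=-194) ⇒ LW; edges |L|=71/3, |W|=7/3
  updated: d(G,LW)=5, d(LW,R)=51/2, d(LW,V)=81/2
2. join G+V (d=8, Q=-193/2) ⇒ GV; edges |G|=-69/8, |V|=133/8
  updated: d(GV,LW)=75/4, d(GV,R)=43/2
3. join GV+LW (d=75/4, Q=-263/4) ⇒ GLVW; edges |GV|=59/8, |LW|=91/8
  updated: d(GLVW,R)=113/8
4. join GLVW+R (d=113/8) ⇒ GLRVW; edges |GLVW|=113/16, |R|=113/16
final tree: (((G:-69/8,V:133/8):59/8,(L:71/3,W:7/3):91/8):113/16,R:113/16)
total length: 535/8

59/8,91/8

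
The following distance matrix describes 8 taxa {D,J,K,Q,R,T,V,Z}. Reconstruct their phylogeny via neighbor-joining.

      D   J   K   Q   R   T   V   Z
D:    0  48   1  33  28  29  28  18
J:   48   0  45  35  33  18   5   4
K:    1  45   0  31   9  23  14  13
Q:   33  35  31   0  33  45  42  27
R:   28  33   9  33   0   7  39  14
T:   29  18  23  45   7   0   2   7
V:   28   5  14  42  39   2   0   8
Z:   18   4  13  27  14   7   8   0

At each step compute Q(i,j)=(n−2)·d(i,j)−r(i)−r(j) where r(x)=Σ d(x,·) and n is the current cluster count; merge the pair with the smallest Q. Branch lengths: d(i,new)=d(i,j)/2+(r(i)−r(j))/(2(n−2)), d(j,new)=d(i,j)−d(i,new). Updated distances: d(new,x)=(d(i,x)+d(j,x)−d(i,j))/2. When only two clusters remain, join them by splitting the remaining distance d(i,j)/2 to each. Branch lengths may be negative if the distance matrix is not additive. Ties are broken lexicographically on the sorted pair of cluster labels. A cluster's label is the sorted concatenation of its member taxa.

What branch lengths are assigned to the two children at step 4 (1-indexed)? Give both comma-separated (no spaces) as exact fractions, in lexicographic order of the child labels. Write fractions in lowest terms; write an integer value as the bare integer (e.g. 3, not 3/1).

1. join D+K (d=1, Q=-315) ⇒ DK; edges |D|=55/12, |K|=-43/12
  updated: d(DK,J)=46, d(DK,Q)=63/2, d(DK,R)=18, d(DK,T)=51/2, d(DK,V)=41/2, d(DK,Z)=15
2. join J+V (d=5, Q=-465/2) ⇒ JV; edges |J|=99/20, |V|=1/20
  updated: d(DK,JV)=123/4, d(JV,Q)=36, d(JV,R)=67/2, d(JV,T)=15/2, d(JV,Z)=7/2
3. join JV+T (d=15/2, Q=-693/4) ⇒ JTV; edges |JV|=197/32, |T|=43/32
  updated: d(DK,JTV)=195/8, d(JTV,Q)=147/4, d(JTV,R)=33/2, d(JTV,Z)=3/2
4. join JTV+Z (d=3/2, Q=-1057/8) ⇒ JTVZ; edges |JTV|=209/48, |Z|=-137/48
  updated: d(DK,JTVZ)=303/16, d(JTVZ,Q)=249/8, d(JTVZ,R)=29/2
5. join DK+Q (d=63/2, Q=-1617/16) ⇒ DKQ; edges |DK|=573/64, |Q|=1443/64
  updated: d(DKQ,JTVZ)=297/32, d(DKQ,R)=39/4
6. join DKQ+JTVZ (d=297/32, Q=-1073/32) ⇒ DJKQTVZ; edges |DKQ|=145/64, |JTVZ|=449/64
  updated: d(DJKQTVZ,R)=479/64
7. join DJKQTVZ+R (d=479/64) ⇒ DJKQRTVZ; edges |DJKQTVZ|=479/128, |R|=479/128
final tree: ((((D:55/12,K:-43/12):573/64,Q:1443/64):145/64,(((J:99/20,V:1/20):197/32,T:43/32):209/48,Z:-137/48):449/64):479/128,R:479/128)
total length: 4049/64

209/48,-137/48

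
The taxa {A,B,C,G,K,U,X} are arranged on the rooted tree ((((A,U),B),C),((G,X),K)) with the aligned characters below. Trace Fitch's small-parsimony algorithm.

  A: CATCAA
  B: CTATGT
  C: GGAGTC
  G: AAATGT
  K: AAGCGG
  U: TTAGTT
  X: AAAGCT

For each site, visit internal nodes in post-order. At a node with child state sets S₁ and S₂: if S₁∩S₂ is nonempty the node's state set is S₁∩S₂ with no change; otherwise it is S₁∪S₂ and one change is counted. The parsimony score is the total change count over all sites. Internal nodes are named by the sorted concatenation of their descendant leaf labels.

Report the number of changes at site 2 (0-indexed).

[col 0] AU: children A:{C}, U:{T} ∪→ {C,T}; cost 1
[col 0] ABU: children AU:{C,T}, B:{C} ∩→ {C}; cost 0
[col 0] ABCU: children ABU:{C}, C:{G} ∪→ {C,G}; cost 1
[col 0] GX: children G:{A}, X:{A} ∩→ {A}; cost 0
[col 0] GKX: children GX:{A}, K:{A} ∩→ {A}; cost 0
[col 0] ABCGKUX: children ABCU:{C,G}, GKX:{A} ∪→ {A,C,G}; cost 1
[col 1] AU: children A:{A}, U:{T} ∪→ {A,T}; cost 1
[col 1] ABU: children AU:{A,T}, B:{T} ∩→ {T}; cost 0
[col 1] ABCU: children ABU:{T}, C:{G} ∪→ {G,T}; cost 1
[col 1] GX: children G:{A}, X:{A} ∩→ {A}; cost 0
[col 1] GKX: children GX:{A}, K:{A} ∩→ {A}; cost 0
[col 1] ABCGKUX: children ABCU:{G,T}, GKX:{A} ∪→ {A,G,T}; cost 1
[col 2] AU: children A:{T}, U:{A} ∪→ {A,T}; cost 1
[col 2] ABU: children AU:{A,T}, B:{A} ∩→ {A}; cost 0
[col 2] ABCU: children ABU:{A}, C:{A} ∩→ {A}; cost 0
[col 2] GX: children G:{A}, X:{A} ∩→ {A}; cost 0
[col 2] GKX: children GX:{A}, K:{G} ∪→ {A,G}; cost 1
[col 2] ABCGKUX: children ABCU:{A}, GKX:{A,G} ∩→ {A}; cost 0
[col 3] AU: children A:{C}, U:{G} ∪→ {C,G}; cost 1
[col 3] ABU: children AU:{C,G}, B:{T} ∪→ {C,G,T}; cost 1
[col 3] ABCU: children ABU:{C,G,T}, C:{G} ∩→ {G}; cost 0
[col 3] GX: children G:{T}, X:{G} ∪→ {G,T}; cost 1
[col 3] GKX: children GX:{G,T}, K:{C} ∪→ {C,G,T}; cost 1
[col 3] ABCGKUX: children ABCU:{G}, GKX:{C,G,T} ∩→ {G}; cost 0
[col 4] AU: children A:{A}, U:{T} ∪→ {A,T}; cost 1
[col 4] ABU: children AU:{A,T}, B:{G} ∪→ {A,G,T}; cost 1
[col 4] ABCU: children ABU:{A,G,T}, C:{T} ∩→ {T}; cost 0
[col 4] GX: children G:{G}, X:{C} ∪→ {C,G}; cost 1
[col 4] GKX: children GX:{C,G}, K:{G} ∩→ {G}; cost 0
[col 4] ABCGKUX: children ABCU:{T}, GKX:{G} ∪→ {G,T}; cost 1
[col 5] AU: children A:{A}, U:{T} ∪→ {A,T}; cost 1
[col 5] ABU: children AU:{A,T}, B:{T} ∩→ {T}; cost 0
[col 5] ABCU: children ABU:{T}, C:{C} ∪→ {C,T}; cost 1
[col 5] GX: children G:{T}, X:{T} ∩→ {T}; cost 0
[col 5] GKX: children GX:{T}, K:{G} ∪→ {G,T}; cost 1
[col 5] ABCGKUX: children ABCU:{C,T}, GKX:{G,T} ∩→ {T}; cost 0
per-site changes: [3, 3, 2, 4, 4, 3]; total = 19

2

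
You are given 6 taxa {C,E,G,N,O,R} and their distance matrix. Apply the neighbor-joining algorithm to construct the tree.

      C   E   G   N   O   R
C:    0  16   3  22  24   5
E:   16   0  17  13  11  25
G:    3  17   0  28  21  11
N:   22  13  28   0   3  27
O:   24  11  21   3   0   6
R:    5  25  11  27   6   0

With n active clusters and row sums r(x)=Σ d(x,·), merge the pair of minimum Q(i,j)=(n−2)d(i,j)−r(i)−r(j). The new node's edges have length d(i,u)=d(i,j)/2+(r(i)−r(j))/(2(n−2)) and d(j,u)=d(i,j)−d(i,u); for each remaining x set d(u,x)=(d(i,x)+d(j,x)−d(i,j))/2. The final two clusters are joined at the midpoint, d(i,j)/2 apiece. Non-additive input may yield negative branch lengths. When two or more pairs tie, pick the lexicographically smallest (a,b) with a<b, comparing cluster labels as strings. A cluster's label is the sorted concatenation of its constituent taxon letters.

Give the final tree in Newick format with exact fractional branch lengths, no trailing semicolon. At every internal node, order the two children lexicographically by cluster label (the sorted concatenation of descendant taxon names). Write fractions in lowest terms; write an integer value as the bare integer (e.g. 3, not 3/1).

step 1: merge (N,O) at d=3, Q=-146; branch lengths N→5, O→-2; new cluster NO
  updated: d(C,NO)=43/2, d(E,NO)=21/2, d(G,NO)=23, d(NO,R)=15
step 2: merge (E,NO) at d=21/2, Q=-107; branch lengths E→5, NO→11/2; new cluster ENO
  updated: d(C,ENO)=27/2, d(ENO,G)=59/4, d(ENO,R)=59/4
step 3: merge (C,G) at d=3, Q=-177/4; branch lengths C→-5/16, G→53/16; new cluster CG
  updated: d(CG,ENO)=101/8, d(CG,R)=13/2
step 4: merge (CG,ENO) at d=101/8, Q=-271/8; branch lengths CG→35/16, ENO→167/16; new cluster CEGNO
  updated: d(CEGNO,R)=69/16
step 5: merge (CEGNO,R) at d=69/16; branch lengths CEGNO→69/32, R→69/32; new cluster CEGNOR
final tree: (((C:-5/16,G:53/16):35/16,(E:5,(N:5,O:-2):11/2):167/16):69/32,R:69/32)
total length: 535/16

(((C:-5/16,G:53/16):35/16,(E:5,(N:5,O:-2):11/2):167/16):69/32,R:69/32)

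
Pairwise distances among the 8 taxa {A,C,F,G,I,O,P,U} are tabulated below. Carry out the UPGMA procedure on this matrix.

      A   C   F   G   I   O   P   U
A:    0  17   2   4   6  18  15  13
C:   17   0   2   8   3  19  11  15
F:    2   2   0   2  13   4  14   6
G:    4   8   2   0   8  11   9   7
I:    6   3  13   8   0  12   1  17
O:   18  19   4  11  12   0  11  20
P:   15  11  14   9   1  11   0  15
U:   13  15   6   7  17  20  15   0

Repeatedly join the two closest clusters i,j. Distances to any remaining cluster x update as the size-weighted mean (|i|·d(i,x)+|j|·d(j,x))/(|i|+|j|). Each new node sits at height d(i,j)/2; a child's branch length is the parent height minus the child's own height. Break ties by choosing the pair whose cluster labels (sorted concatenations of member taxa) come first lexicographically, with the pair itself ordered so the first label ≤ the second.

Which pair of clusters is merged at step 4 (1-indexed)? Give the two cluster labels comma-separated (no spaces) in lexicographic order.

C,IP

step 1: merge (I,P) at d=1; branch lengths I→1/2, P→1/2; new cluster IP
  updated: d(A,IP)=21/2, d(C,IP)=7, d(F,IP)=27/2, d(G,IP)=17/2, d(IP,O)=23/2, d(IP,U)=16
step 2: merge (A,F) at d=2; branch lengths A→1, F→1; new cluster AF
  updated: d(AF,C)=19/2, d(AF,G)=3, d(AF,IP)=12, d(AF,O)=11, d(AF,U)=19/2
step 3: merge (AF,G) at d=3; branch lengths AF→1/2, G→3/2; new cluster AFG
  updated: d(AFG,C)=9, d(AFG,IP)=65/6, d(AFG,O)=11, d(AFG,U)=26/3
step 4: merge (C,IP) at d=7; branch lengths C→7/2, IP→3; new cluster CIP
  updated: d(AFG,CIP)=92/9, d(CIP,O)=14, d(CIP,U)=47/3
step 5: merge (AFG,U) at d=26/3; branch lengths AFG→17/6, U→13/3; new cluster AFGU
  updated: d(AFGU,CIP)=139/12, d(AFGU,O)=53/4
step 6: merge (AFGU,CIP) at d=139/12; branch lengths AFGU→35/24, CIP→55/24; new cluster ACFGIPU
  updated: d(ACFGIPU,O)=95/7
step 7: merge (ACFGIPU,O) at d=95/7; branch lengths ACFGIPU→167/168, O→95/14; new cluster ACFGIOPU
final tree: (((((A:1,F:1):1/2,G:3/2):17/6,U:13/3):35/24,(C:7/2,(I:1/2,P:1/2):3):55/24):167/168,O:95/14)
total length: 1691/56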